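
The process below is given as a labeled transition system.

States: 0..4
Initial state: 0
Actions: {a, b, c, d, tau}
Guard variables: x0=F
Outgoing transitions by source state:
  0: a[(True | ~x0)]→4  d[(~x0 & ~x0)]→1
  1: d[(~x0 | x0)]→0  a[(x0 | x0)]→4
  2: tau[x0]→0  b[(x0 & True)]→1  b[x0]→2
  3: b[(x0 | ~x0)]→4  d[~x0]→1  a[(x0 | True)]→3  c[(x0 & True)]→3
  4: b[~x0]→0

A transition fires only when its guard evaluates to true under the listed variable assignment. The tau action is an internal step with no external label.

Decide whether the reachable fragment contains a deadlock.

Answer: DEADLOCK-FREE

Working:
R = {0,1,4}
  0: a→4  d→1  [2 out]
  1: d→0  [1 out]
  4: b→0  [1 out]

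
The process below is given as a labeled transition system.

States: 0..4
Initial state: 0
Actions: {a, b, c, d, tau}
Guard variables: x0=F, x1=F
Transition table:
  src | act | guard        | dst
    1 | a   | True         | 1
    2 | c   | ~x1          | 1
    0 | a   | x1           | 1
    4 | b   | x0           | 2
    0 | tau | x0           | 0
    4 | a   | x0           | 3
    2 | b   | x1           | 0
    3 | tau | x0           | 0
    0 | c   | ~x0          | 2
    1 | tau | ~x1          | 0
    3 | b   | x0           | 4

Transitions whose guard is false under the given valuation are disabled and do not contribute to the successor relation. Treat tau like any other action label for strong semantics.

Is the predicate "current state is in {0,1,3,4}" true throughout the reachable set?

Answer: INVARIANT VIOLATED at state 2

Trace:
Allowed set {0,1,3,4}
Reach set: {0,1,2}
  0: ok
  1: ok
  2: VIOLATES
reach 2 via c — violates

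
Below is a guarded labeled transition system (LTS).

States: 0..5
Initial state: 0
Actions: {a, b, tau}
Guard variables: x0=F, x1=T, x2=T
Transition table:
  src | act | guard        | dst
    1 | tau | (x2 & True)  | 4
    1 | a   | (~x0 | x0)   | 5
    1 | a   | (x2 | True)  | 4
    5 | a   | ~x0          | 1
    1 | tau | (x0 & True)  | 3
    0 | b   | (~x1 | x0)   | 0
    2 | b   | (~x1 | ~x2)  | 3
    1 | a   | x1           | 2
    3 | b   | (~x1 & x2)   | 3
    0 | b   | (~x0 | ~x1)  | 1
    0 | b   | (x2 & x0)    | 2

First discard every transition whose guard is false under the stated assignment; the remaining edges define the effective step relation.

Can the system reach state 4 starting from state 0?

6 transition(s) survive guard evaluation.
Layer 0: {0}
Layer 1: {1}  now seen {0,1}
Layer 2: {2,4,5}  now seen {0,1,2,4,5}
R = {0,1,2,4,5}
Path to 4: b·tau

Answer: REACHABLE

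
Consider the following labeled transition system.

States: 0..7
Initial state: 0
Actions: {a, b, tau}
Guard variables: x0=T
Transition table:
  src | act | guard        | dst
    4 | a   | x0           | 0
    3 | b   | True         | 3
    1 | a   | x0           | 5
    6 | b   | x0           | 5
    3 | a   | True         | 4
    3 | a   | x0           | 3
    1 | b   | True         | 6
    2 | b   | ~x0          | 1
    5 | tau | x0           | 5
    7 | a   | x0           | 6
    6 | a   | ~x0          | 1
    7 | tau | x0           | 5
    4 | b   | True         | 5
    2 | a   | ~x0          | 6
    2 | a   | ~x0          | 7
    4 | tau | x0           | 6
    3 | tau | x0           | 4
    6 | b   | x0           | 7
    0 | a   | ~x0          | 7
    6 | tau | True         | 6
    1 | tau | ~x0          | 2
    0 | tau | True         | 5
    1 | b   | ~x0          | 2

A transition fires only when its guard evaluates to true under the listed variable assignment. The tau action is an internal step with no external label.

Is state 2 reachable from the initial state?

Answer: UNREACHABLE

Analysis:
16 transition(s) survive guard evaluation.
depth 0: {0}
depth 1: {5}  now seen {0,5}
Reachable = {0,5}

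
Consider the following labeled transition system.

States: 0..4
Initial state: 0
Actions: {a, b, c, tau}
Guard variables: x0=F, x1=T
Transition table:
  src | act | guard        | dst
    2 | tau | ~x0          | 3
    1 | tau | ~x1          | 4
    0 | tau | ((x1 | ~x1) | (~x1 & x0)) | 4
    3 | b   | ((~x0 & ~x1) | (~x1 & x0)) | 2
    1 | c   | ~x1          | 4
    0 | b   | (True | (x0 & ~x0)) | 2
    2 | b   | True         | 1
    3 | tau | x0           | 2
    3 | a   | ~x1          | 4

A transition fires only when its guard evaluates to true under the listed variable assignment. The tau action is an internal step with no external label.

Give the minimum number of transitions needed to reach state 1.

Layered search for 1:
  L0 = {0}
  L1 = {2,4}
  L2 = {1,3}
first hit 1 at d=2 via b·b

Answer: 2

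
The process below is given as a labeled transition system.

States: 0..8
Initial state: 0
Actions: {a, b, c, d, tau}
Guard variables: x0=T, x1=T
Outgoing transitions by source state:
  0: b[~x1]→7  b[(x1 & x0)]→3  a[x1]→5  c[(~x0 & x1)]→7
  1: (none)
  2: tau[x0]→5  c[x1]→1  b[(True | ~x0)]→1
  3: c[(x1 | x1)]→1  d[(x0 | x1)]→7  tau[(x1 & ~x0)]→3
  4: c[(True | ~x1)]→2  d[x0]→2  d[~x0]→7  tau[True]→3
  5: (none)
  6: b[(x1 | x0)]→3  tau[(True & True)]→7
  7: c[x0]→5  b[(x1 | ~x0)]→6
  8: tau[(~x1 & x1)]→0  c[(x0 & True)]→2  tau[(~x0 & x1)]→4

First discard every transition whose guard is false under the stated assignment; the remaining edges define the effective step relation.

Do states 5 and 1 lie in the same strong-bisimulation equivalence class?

Answer: BISIMILAR

Trace:
Compute ~ classes (split until stable):
  π0 = {{0,1,2,3,4,5,6,7,8}}
  π1 = {{0},{1,5},{2},{3},{4},{6},{7},{8}}
stable after 2 split(s): 8 block(s)
5∈{1,5}, 1∈{1,5}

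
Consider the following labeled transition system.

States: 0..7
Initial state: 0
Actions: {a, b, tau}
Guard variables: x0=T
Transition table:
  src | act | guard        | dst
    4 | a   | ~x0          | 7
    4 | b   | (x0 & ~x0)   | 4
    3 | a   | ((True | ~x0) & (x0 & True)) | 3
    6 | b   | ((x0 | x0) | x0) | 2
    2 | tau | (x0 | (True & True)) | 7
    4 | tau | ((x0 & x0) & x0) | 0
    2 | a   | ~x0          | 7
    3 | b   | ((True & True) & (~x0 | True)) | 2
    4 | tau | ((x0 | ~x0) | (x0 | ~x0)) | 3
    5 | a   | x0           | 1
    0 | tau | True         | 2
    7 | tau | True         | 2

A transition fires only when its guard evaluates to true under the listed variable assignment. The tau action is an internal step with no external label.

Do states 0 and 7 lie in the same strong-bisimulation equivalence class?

Answer: BISIMILAR

Working:
Refine partition for ~:
  P[0] = {{0,1,2,3,4,5,6,7}}
  P[1] = {{0,2,4,7},{1},{3},{5},{6}}
  P[2] = {{0,2,7},{1},{3},{4},{5},{6}}
Fixed point at round 3; 6 class(es).
[0]={0,2,7}  [7]={0,2,7}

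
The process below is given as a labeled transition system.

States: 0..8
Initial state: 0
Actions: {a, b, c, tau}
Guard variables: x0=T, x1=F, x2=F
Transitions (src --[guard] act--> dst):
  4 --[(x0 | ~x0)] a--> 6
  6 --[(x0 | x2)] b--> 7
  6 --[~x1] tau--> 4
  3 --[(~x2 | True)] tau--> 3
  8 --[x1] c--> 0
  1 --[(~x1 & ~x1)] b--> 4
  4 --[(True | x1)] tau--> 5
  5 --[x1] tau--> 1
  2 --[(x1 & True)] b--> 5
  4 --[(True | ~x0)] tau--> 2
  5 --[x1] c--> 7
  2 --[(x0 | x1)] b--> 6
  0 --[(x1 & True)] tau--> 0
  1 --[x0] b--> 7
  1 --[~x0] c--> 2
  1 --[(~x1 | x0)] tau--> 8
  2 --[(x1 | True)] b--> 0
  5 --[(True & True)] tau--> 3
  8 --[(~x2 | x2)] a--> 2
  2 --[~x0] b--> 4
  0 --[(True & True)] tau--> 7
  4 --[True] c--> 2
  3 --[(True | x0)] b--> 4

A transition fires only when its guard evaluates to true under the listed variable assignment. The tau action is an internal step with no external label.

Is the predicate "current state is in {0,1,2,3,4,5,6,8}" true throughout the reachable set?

Safe = {0,1,2,3,4,5,6,8}
R = {0,7}
  0: ✓
  7: outside
reach 7 via tau — violates

Answer: INVARIANT VIOLATED at state 7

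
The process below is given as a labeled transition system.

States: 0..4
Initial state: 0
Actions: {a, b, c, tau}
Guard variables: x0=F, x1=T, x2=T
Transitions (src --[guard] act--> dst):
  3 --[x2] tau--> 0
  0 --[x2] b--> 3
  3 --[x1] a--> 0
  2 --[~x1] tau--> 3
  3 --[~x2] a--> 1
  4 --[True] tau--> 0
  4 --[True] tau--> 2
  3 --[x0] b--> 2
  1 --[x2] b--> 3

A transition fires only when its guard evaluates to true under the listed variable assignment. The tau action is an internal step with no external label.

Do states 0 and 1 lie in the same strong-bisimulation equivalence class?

Refine partition for ~:
  P[0] = {{0,1,2,3,4}}
  P[1] = {{0,1},{2},{3},{4}}
stable after 2 split(s): 4 block(s)
0∈{0,1}, 1∈{0,1}

Answer: BISIMILAR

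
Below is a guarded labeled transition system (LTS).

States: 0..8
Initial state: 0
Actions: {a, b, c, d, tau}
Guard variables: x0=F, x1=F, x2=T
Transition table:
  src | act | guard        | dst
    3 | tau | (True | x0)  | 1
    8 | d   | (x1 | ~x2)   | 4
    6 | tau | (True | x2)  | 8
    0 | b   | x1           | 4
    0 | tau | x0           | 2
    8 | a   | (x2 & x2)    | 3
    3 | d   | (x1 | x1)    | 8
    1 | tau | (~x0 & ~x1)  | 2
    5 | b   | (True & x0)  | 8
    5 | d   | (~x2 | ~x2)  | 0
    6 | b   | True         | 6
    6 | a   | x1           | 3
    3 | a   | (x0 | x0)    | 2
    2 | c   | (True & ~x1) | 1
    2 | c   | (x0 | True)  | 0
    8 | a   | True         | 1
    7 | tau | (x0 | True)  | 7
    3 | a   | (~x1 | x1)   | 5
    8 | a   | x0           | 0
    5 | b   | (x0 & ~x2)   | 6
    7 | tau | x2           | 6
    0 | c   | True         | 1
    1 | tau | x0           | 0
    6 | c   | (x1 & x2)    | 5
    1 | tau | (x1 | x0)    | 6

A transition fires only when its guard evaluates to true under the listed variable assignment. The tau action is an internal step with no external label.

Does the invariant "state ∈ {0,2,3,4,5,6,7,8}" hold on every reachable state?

Answer: INVARIANT VIOLATED at state 1

Working:
Allowed set {0,2,3,4,5,6,7,8}
R = {0,1,2}
  0: ✓
  1: ✗ unsafe
  2: ✓
witness against invariant: c → 1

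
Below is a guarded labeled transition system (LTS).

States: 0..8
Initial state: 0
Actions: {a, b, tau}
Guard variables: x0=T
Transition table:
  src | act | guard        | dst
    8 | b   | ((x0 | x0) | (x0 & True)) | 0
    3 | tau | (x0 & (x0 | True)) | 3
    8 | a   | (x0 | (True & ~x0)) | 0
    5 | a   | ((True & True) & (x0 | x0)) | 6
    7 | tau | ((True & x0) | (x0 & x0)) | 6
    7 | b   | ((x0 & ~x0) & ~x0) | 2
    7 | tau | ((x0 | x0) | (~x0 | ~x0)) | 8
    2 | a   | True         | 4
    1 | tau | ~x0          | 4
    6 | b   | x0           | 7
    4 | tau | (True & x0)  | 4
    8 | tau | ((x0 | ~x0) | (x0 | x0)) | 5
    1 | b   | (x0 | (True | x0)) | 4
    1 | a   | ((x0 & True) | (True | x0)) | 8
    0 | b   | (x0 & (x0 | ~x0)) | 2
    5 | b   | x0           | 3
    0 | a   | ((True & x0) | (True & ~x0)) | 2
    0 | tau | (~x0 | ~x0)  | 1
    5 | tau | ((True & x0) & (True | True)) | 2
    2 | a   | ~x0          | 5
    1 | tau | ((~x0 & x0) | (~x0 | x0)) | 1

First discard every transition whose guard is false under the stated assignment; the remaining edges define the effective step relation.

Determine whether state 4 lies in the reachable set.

Answer: REACHABLE

Trace:
17 transition(s) survive guard evaluation.
depth 0: {0}
depth 1: {2}  total {0,2}
depth 2: {4}  total {0,2,4}
R = {0,2,4}
trace reaching 4: b·a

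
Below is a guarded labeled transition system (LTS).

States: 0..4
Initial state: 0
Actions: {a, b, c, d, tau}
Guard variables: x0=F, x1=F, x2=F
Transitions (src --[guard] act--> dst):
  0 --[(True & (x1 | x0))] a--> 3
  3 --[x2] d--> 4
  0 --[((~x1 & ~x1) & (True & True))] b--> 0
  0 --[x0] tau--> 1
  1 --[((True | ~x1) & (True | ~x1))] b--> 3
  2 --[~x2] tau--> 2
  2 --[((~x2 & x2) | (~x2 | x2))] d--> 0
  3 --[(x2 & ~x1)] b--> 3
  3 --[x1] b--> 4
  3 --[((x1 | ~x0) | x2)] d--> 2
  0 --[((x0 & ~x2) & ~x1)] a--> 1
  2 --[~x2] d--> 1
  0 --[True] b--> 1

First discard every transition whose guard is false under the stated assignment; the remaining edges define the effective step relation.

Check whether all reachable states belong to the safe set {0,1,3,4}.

Safe = {0,1,3,4}
R = {0,1,2,3}
  0: ✓
  1: ✓
  2: outside
  3: ✓
counterexample path to 2: b·b·d

Answer: INVARIANT VIOLATED at state 2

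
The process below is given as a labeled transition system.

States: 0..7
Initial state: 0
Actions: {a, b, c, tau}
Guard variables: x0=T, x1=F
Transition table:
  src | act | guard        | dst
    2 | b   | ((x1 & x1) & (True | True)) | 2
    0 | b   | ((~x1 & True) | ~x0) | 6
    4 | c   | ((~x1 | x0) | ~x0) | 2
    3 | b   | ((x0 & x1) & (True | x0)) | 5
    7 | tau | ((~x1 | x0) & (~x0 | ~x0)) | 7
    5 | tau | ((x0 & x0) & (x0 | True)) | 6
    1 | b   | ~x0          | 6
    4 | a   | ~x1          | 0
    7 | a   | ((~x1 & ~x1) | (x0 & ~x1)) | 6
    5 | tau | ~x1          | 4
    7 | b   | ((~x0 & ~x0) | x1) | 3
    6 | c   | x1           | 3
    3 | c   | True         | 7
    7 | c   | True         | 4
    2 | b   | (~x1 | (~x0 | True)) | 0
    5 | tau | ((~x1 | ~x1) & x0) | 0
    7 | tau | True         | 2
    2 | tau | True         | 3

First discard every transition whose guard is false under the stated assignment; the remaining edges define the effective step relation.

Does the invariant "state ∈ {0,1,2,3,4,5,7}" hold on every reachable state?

Answer: INVARIANT VIOLATED at state 6

Working:
Safe = {0,1,2,3,4,5,7}
Reach set: {0,6}
  0: safe
  6: VIOLATES
witness against invariant: b → 6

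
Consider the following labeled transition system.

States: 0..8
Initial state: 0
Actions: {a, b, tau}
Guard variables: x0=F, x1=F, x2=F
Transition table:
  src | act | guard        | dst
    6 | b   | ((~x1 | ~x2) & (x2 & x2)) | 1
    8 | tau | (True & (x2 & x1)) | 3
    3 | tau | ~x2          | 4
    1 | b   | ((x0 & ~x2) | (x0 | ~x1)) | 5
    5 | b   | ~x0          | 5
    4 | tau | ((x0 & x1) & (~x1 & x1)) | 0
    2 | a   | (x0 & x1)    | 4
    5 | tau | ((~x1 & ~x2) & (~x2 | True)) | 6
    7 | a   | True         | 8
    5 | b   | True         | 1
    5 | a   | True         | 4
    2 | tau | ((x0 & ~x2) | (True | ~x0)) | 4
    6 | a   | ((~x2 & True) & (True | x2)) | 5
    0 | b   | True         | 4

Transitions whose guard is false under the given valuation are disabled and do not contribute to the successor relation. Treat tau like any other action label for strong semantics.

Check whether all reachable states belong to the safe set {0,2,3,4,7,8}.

Inv-set: {0,2,3,4,7,8}
R = {0,4}
  0: ok
  4: ok

Answer: INVARIANT HOLDS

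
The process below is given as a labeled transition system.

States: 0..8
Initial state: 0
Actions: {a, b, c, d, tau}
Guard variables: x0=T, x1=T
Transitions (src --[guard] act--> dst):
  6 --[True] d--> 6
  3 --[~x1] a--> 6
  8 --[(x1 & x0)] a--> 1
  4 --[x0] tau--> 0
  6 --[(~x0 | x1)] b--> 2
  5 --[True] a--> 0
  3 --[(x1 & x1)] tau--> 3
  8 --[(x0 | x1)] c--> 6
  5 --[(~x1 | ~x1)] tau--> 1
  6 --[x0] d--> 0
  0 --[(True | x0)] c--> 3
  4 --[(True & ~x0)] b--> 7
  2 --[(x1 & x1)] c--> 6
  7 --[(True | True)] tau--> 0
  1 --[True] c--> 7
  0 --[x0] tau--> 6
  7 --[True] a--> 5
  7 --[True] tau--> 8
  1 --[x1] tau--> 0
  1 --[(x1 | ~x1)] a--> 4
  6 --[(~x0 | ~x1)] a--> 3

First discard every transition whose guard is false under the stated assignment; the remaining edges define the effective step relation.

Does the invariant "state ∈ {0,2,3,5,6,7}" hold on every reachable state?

Allowed set {0,2,3,5,6,7}
Reach set: {0,2,3,6}
  0: ok
  2: ok
  3: ok
  6: ok

Answer: INVARIANT HOLDS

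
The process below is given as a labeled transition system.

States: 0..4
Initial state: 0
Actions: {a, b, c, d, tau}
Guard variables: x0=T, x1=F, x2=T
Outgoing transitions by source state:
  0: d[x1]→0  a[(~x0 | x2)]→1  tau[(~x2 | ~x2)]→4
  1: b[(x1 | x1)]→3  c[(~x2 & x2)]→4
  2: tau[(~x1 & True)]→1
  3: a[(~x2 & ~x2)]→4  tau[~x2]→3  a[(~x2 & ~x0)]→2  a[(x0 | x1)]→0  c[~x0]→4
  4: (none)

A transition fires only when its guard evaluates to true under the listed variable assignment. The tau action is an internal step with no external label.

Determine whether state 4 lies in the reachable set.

After dropping false guards: 3 live edges.
L0 = {0}
L1 = {1}  cumulative {0,1}
Reach set: {0,1}

Answer: UNREACHABLE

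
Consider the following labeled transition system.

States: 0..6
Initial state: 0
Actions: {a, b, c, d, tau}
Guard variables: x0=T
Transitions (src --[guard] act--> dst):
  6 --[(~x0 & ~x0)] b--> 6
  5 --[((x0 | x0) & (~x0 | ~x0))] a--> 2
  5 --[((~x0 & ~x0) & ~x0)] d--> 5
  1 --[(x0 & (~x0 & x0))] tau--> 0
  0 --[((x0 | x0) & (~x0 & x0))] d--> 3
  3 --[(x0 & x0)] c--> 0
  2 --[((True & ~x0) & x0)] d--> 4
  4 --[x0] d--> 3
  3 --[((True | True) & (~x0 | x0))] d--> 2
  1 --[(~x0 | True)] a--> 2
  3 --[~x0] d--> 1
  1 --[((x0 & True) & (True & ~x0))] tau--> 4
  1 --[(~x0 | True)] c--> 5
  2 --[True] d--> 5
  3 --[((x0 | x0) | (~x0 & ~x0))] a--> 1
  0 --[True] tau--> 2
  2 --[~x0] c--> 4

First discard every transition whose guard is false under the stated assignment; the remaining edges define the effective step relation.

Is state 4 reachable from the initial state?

Guard filter leaves 8 enabled edge(s).
Layer 0: {0}
Layer 1: {2}  cumulative {0,2}
Layer 2: {5}  cumulative {0,2,5}
R = {0,2,5}

Answer: UNREACHABLE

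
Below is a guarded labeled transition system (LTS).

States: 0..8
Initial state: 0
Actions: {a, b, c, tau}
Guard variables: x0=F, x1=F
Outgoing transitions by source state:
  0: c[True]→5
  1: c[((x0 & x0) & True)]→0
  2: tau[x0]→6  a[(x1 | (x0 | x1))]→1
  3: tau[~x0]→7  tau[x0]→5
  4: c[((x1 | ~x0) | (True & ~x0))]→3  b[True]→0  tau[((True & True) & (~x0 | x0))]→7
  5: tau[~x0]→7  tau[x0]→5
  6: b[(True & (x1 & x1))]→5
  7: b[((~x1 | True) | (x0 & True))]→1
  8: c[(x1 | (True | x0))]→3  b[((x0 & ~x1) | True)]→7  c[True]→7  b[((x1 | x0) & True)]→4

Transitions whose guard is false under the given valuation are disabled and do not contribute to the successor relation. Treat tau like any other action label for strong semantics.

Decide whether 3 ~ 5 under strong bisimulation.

Refine partition for ~:
  π0 = {{0,1,2,3,4,5,6,7,8}}
  π1 = {{0},{1,2,6},{3,5},{4},{7},{8}}
stable after 2 split(s): 6 block(s)
3∈{3,5}, 5∈{3,5}

Answer: BISIMILAR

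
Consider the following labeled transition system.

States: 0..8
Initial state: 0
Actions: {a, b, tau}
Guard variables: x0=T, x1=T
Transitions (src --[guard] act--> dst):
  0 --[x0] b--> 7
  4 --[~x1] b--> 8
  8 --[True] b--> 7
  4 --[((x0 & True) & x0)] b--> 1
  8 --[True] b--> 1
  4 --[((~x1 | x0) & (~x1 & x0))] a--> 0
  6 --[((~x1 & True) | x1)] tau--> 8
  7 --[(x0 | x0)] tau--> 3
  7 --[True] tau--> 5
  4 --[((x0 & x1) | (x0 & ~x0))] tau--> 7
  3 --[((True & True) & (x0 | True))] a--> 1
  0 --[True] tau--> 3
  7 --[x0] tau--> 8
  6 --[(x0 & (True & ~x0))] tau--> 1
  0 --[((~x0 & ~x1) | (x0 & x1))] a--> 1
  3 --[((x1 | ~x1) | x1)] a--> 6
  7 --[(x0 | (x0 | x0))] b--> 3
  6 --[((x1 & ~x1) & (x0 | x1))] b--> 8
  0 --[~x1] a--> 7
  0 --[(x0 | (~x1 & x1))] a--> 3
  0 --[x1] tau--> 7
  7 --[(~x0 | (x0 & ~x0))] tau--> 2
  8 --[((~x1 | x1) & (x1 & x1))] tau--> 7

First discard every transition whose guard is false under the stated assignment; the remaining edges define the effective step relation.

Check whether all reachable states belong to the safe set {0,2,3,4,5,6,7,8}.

Answer: INVARIANT VIOLATED at state 1

Working:
Allowed set {0,2,3,4,5,6,7,8}
Reach set: {0,1,3,5,6,7,8}
  0: ok
  1: outside
  3: ok
  5: ok
  6: ok
  7: ok
  8: ok
reach 1 via a — violates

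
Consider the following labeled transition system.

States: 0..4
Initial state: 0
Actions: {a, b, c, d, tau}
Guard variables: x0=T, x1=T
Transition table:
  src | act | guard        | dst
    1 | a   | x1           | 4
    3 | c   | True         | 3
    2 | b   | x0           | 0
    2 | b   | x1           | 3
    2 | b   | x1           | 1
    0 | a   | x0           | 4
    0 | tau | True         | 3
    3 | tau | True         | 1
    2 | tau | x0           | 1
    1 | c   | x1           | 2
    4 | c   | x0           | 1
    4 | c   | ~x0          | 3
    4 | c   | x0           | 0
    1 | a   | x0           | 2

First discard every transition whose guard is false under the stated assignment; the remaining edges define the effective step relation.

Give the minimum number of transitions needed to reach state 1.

Answer: 2

Trace:
BFS to 1:
  L0 = {0}
  L1 = {3,4}
  L2 = {1}
depth(1)=2, e.g. a·c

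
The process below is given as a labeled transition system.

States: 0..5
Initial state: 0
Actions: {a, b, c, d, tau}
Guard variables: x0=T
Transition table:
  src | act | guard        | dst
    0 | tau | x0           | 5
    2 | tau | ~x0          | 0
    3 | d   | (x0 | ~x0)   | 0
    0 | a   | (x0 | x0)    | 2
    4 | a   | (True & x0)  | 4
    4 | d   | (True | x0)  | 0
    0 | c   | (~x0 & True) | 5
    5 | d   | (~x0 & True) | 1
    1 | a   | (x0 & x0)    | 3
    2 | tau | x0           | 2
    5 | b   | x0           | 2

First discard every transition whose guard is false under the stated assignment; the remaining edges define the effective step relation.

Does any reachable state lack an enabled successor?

R = {0,2,5}
  0: a→2  tau→5  [2 out]
  2: tau→2  [1 out]
  5: b→2  [1 out]

Answer: DEADLOCK-FREE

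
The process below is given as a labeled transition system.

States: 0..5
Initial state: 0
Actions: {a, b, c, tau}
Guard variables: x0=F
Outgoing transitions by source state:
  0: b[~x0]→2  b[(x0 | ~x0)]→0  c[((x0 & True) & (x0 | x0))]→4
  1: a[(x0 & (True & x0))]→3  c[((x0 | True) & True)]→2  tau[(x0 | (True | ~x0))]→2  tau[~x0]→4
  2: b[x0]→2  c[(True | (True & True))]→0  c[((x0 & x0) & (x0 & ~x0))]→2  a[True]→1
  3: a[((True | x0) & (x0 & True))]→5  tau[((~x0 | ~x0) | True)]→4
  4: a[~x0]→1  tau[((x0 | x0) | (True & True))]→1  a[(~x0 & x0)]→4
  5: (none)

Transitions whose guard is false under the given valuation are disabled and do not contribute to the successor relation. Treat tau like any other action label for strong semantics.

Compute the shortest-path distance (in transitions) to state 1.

Breadth-first toward 1:
  L0 = {0}
  L1 = {2}
  L2 = {1}
depth(1)=2, e.g. b·a

Answer: 2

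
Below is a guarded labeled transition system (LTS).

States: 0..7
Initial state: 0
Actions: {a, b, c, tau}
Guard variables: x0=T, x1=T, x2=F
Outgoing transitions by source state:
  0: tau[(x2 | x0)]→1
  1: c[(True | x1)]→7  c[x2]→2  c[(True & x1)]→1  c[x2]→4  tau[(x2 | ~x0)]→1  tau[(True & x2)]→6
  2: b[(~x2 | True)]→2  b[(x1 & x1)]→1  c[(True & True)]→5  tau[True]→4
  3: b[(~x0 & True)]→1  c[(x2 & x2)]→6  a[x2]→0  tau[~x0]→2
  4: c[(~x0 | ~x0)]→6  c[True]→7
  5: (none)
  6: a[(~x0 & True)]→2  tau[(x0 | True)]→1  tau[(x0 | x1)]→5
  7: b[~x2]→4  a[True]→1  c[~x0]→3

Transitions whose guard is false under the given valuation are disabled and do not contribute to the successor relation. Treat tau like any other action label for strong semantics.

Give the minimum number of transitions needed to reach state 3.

Breadth-first toward 3:
  Layer 0: {0}
  Layer 1: {1}
  Layer 2: {7}
  Layer 3: {4}
3 never appears.

Answer: UNREACHABLE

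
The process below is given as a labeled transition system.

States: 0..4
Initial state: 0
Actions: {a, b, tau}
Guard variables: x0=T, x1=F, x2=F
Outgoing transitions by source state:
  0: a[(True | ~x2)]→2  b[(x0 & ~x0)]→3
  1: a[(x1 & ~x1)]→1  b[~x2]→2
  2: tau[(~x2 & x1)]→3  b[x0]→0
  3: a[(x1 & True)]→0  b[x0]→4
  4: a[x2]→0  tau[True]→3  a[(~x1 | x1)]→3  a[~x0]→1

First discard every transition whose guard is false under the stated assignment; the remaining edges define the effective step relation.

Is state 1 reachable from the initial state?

Answer: UNREACHABLE

Analysis:
Guard filter leaves 6 enabled edge(s).
L0 = {0}
L1 = {2}  total {0,2}
Reachable = {0,2}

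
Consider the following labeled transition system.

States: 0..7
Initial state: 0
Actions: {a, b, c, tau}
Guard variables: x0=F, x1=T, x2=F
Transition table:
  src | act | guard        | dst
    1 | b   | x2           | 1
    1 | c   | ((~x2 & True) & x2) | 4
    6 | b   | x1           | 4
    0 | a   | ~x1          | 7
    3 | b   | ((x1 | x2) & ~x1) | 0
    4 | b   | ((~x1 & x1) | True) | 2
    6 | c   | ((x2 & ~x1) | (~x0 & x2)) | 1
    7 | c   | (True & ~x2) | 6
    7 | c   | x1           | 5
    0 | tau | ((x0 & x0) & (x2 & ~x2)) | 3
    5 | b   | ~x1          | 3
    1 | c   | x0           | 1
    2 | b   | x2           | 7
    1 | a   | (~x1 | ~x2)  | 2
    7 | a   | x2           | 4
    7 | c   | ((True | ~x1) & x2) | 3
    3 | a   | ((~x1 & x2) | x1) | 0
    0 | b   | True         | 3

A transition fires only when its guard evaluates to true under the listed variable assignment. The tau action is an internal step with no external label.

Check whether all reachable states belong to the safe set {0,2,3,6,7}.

Allowed set {0,2,3,6,7}
Reachable = {0,3}
  0: ✓
  3: ✓

Answer: INVARIANT HOLDS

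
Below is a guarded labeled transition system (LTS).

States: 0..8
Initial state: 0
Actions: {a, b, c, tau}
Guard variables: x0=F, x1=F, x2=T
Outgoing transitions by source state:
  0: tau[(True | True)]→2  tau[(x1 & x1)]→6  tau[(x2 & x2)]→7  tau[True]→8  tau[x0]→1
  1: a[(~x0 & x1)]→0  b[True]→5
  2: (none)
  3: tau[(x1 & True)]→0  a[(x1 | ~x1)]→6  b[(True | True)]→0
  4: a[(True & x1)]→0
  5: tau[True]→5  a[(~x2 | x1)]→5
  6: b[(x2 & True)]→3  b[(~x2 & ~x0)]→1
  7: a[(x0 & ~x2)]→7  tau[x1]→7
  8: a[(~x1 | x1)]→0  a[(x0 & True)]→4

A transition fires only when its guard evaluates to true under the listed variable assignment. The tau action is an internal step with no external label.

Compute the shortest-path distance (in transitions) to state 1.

BFS to 1:
  depth 0: {0}
  depth 1: {2,7,8}
1 never appears.

Answer: UNREACHABLE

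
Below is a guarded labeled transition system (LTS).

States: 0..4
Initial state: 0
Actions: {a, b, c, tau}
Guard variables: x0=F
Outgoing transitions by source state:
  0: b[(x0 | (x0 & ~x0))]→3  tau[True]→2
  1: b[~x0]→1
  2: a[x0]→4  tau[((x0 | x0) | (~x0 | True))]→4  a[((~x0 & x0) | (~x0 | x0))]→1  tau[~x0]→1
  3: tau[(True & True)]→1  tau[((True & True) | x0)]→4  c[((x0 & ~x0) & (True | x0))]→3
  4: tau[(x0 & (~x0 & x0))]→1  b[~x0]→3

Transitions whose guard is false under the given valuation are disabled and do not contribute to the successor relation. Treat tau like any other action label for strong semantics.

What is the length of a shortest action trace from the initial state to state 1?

Breadth-first toward 1:
  L0 = {0}
  L1 = {2}
  L2 = {1,4}
1 enters at depth 2; path tau·a

Answer: 2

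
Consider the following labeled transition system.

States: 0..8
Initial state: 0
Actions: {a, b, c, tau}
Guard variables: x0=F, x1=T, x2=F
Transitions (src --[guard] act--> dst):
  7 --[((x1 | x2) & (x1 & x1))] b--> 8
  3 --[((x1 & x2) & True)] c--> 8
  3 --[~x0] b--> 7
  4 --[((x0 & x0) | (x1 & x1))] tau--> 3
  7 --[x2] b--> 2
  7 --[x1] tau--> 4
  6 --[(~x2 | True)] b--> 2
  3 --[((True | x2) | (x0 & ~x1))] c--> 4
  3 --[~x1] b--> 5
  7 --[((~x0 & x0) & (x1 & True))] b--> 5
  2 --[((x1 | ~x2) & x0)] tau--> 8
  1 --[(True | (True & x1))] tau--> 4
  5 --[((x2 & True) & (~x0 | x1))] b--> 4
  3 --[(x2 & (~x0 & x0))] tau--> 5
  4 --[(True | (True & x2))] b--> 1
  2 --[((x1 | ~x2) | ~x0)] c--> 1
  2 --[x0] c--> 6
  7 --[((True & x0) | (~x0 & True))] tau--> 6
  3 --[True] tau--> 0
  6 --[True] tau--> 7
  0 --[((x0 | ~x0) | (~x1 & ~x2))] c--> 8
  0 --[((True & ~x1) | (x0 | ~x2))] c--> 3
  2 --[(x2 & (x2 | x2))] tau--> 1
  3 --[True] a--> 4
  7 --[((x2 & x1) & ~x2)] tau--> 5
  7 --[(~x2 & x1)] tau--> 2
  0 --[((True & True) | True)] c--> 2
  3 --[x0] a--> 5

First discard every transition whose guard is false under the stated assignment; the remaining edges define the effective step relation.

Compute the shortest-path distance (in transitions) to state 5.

Breadth-first toward 5:
  L0 = {0}
  L1 = {2,3,8}
  L2 = {1,4,7}
  L3 = {6}
5 never appears.

Answer: UNREACHABLE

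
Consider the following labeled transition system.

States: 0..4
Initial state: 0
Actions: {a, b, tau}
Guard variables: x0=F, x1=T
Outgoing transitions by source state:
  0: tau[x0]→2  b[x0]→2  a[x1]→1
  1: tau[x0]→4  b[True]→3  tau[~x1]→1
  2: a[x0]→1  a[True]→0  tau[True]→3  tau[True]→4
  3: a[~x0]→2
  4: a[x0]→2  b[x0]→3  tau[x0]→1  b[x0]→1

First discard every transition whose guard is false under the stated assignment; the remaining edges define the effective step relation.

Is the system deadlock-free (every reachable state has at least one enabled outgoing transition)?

Reach set: {0,1,2,3,4}
  0: a→1  [1 exit(s)]
  1: b→3  [1 exit(s)]
  2: a→0  tau→3  tau→4  [3 exit(s)]
  3: a→2  [1 exit(s)]
  4: ∅  [no exit]
trace reaching 4: a·b·a·tau

Answer: DEADLOCK at state 4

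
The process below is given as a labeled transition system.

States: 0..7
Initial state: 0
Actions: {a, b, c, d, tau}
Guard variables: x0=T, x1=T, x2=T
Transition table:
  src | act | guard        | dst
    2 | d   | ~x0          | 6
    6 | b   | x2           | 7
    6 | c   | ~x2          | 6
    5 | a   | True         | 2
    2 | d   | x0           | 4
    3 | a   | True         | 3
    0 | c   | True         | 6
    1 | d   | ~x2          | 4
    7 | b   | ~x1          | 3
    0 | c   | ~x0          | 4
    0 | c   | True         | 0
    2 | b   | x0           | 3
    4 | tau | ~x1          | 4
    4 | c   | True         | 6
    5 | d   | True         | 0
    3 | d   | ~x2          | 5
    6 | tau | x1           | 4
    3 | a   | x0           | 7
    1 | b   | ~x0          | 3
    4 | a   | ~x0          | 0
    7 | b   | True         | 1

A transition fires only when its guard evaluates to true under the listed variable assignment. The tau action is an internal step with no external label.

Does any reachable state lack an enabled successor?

R = {0,1,4,6,7}
  0: c→0  c→6  [2 exit(s)]
  1: ∅  [deadlock]
  4: c→6  [1 exit(s)]
  6: b→7  tau→4  [2 exit(s)]
  7: b→1  [1 exit(s)]
Path to 1: c·b·b

Answer: DEADLOCK at state 1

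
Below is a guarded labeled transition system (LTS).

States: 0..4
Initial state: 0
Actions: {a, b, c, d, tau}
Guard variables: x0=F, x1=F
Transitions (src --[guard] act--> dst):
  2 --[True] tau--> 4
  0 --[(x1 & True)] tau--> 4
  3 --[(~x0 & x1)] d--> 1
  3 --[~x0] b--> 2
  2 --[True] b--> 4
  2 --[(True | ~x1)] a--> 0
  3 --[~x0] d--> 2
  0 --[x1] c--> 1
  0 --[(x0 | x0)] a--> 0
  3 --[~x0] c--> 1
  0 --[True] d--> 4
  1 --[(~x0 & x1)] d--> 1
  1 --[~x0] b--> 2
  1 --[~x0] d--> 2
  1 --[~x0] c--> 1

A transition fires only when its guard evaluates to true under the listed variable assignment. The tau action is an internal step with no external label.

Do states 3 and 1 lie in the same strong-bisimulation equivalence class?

Compute ~ classes (split until stable):
  π0 = {{0,1,2,3,4}}
  π1 = {{0},{1,3},{2},{4}}
stable after 2 split(s): 4 block(s)
3∈{1,3}, 1∈{1,3}

Answer: BISIMILAR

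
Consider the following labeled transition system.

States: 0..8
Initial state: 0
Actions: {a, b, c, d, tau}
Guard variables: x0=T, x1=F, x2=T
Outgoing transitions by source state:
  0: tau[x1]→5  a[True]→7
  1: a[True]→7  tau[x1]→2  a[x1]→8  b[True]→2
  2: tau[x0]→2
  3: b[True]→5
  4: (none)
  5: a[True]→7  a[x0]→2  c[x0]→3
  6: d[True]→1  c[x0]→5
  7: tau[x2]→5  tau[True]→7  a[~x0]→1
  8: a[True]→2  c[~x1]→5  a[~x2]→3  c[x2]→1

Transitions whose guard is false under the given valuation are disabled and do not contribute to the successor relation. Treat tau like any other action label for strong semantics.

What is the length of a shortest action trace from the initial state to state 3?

Answer: 3

Working:
BFS to 3:
  Layer 0: {0}
  Layer 1: {7}
  Layer 2: {5}
  Layer 3: {2,3}
depth(3)=3, e.g. a·tau·c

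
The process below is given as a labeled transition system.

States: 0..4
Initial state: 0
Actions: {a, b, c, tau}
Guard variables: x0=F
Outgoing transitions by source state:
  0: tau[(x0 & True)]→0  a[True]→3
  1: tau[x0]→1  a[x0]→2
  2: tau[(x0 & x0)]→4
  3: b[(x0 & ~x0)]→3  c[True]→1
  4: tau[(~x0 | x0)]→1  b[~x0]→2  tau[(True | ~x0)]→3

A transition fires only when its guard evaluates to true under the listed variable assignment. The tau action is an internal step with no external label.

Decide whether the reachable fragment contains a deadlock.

Answer: DEADLOCK at state 1

Analysis:
R = {0,1,3}
  0: a→3  [1 exit(s)]
  1: ∅  [STUCK]
  3: c→1  [1 exit(s)]
trace reaching 1: a·c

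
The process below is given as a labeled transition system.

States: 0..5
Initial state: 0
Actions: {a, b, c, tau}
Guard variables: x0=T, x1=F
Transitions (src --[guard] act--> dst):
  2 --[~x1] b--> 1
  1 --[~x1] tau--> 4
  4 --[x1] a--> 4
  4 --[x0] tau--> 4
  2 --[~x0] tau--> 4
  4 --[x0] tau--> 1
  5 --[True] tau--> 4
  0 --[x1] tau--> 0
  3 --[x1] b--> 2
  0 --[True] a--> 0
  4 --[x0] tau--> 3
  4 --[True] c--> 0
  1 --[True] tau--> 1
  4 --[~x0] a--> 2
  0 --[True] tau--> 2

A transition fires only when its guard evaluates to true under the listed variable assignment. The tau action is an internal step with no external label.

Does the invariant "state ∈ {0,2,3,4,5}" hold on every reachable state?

Allowed set {0,2,3,4,5}
Reachable = {0,1,2,3,4}
  0: ✓
  1: ✗ unsafe
  2: ✓
  3: ✓
  4: ✓
witness against invariant: tau·b → 1

Answer: INVARIANT VIOLATED at state 1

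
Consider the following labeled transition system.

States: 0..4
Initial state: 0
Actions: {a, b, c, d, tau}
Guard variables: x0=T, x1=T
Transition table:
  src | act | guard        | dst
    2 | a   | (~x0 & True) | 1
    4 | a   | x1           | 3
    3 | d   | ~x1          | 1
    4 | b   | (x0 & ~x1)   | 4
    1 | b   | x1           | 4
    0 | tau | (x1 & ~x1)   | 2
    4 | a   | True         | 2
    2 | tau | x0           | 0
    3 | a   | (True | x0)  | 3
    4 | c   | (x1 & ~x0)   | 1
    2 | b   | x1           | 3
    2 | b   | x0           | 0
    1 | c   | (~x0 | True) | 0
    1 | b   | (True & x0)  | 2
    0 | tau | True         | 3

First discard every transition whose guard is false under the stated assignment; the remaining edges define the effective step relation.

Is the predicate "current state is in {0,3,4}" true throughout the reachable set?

Answer: INVARIANT HOLDS

Analysis:
Safe = {0,3,4}
R = {0,3}
  0: safe
  3: safe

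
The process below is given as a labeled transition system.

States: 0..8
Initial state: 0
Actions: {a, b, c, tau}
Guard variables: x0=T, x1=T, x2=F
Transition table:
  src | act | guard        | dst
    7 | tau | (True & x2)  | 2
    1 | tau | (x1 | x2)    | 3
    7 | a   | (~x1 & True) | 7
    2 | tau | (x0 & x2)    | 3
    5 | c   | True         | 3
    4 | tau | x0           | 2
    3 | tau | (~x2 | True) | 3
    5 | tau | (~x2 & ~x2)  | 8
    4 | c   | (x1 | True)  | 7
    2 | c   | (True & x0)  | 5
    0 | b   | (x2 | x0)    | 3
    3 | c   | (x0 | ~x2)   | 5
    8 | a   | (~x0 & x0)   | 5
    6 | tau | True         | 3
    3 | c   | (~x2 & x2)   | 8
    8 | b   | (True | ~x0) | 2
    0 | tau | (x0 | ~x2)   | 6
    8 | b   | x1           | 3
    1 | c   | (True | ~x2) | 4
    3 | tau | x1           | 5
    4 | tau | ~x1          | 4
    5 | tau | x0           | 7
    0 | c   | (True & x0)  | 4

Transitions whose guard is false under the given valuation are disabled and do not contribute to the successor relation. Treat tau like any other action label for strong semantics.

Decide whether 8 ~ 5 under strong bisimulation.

Answer: NOT BISIMILAR

Working:
Refine partition for ~:
  π0 = {{0,1,2,3,4,5,6,7,8}}
  π1 = {{0},{1,3,4,5},{2},{6},{7},{8}}
  π2 = {{0},{1,3},{2},{4},{5},{6},{7},{8}}
  π3 = {{0},{1},{2},{3},{4},{5},{6},{7},{8}}
stable after 4 split(s): 9 block(s)
8∈{8}, 5∈{5}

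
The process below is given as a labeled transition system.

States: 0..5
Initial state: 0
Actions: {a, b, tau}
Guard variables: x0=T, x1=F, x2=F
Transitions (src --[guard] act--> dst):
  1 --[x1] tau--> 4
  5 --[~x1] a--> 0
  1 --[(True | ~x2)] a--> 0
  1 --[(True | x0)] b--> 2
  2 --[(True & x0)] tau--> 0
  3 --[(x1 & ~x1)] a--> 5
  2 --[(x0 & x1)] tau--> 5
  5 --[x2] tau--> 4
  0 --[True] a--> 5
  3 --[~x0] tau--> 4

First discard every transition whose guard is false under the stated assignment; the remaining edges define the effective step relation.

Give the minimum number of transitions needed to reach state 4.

Breadth-first toward 4:
  L0 = {0}
  L1 = {5}
4 never appears.

Answer: UNREACHABLE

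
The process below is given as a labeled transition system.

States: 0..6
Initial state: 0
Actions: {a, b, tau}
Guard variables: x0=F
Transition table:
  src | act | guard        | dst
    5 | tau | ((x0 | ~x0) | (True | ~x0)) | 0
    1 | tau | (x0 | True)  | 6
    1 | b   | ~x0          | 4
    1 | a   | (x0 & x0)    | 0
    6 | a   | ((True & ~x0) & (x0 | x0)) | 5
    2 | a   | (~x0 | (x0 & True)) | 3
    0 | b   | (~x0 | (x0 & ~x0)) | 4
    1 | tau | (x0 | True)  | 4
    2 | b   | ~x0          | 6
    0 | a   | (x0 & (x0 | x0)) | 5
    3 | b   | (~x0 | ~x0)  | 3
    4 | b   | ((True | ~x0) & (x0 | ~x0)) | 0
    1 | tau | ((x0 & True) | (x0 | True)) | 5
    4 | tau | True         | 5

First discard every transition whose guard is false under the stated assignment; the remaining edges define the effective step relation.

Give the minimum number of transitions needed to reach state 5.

Answer: 2

Analysis:
Breadth-first toward 5:
  depth 0: {0}
  depth 1: {4}
  depth 2: {5}
depth(5)=2, e.g. b·tau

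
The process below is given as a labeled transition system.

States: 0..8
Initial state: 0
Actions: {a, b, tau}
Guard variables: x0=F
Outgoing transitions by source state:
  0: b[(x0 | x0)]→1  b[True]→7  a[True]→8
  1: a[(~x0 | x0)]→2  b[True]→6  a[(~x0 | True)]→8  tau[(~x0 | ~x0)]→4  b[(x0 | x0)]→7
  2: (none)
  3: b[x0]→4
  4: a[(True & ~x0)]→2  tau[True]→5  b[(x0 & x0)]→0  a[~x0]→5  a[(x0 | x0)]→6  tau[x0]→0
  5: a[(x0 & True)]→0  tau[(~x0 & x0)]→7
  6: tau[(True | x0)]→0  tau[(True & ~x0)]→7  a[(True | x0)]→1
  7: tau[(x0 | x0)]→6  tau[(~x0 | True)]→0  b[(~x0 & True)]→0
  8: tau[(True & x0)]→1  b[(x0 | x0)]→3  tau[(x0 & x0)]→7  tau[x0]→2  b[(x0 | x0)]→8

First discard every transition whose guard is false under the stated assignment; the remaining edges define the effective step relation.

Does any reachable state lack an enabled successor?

Answer: DEADLOCK at state 8

Analysis:
Reach set: {0,7,8}
  0: a→8  b→7  [deg 2]
  7: b→0  tau→0  [deg 2]
  8: ∅  [deadlock]
trace reaching 8: a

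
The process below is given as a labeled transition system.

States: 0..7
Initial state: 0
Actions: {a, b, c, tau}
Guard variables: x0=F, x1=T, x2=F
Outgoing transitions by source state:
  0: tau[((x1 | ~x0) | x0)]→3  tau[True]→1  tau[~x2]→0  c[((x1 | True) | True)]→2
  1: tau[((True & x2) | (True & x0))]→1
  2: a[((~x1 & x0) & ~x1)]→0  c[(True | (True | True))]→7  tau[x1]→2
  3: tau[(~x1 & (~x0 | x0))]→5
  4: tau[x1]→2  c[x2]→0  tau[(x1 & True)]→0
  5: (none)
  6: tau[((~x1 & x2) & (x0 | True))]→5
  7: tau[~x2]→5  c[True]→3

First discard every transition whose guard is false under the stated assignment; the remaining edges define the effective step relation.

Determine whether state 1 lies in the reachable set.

10 transition(s) survive guard evaluation.
depth 0: {0}
depth 1: {1,2,3}  cumulative {0,1,2,3}
depth 2: {7}  cumulative {0,1,2,3,7}
depth 3: {5}  cumulative {0,1,2,3,5,7}
R = {0,1,2,3,5,7}
trace reaching 1: tau

Answer: REACHABLE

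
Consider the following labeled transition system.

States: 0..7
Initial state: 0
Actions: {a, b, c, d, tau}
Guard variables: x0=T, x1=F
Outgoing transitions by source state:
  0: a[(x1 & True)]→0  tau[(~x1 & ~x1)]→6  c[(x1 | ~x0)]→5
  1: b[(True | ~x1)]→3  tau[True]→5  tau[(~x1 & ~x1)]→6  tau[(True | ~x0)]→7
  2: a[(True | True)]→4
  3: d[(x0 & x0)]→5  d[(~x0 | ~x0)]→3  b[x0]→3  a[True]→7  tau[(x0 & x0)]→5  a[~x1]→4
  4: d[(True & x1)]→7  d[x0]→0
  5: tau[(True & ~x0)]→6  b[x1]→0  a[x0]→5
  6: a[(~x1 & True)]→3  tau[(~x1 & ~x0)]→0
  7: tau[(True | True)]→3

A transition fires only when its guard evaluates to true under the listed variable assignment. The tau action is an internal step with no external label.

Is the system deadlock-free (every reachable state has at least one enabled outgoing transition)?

Answer: DEADLOCK-FREE

Working:
Reach set: {0,3,4,5,6,7}
  0: tau→6  [deg 1]
  3: a→4  a→7  b→3  d→5  tau→5  [deg 5]
  4: d→0  [deg 1]
  5: a→5  [deg 1]
  6: a→3  [deg 1]
  7: tau→3  [deg 1]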